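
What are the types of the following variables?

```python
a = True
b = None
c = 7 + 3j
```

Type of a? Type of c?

a is bool; c is complex

bool, complex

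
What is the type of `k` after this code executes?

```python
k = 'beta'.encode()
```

str.encode() returns bytes

bytes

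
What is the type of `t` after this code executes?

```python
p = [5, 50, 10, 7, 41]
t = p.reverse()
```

list.reverse() returns None

NoneType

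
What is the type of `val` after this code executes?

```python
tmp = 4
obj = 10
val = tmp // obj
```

int // int returns int (4 // 10 = 0)

int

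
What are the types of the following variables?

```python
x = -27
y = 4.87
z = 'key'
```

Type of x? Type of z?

x is int; z is str

int, str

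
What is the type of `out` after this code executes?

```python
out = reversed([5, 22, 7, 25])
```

reversed() on a list returns a list_reverseiterator

list_reverseiterator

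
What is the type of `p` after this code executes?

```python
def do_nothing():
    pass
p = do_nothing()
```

A function with no return statement returns None

NoneType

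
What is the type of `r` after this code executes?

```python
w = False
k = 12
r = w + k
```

bool + int returns int (False is 0, so 0 + 12 = 12)

int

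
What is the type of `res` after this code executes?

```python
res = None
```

None has type NoneType

NoneType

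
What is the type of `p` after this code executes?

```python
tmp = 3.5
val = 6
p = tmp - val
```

float - int returns float (3.5 - 6 = -2.5)

float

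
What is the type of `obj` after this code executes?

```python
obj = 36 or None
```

'or' returns first truthy value (36, int)

int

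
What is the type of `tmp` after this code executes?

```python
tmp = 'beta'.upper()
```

str.upper() returns str

str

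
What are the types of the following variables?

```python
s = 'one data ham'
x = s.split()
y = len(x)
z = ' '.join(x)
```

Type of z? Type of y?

str.join() returns str; len() returns int

str, int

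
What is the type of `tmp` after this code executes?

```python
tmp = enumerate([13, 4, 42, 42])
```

enumerate() returns an enumerate iterator object

enumerate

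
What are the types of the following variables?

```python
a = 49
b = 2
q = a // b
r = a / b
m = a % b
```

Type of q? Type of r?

int // int returns int; int / int returns float

int, float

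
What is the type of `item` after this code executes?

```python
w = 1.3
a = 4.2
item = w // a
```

float // float returns float (floor division preserves float type)

float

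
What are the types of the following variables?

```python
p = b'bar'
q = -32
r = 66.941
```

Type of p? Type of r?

p is bytes; r is float

bytes, float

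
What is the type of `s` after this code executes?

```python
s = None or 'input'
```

'or' with None returns the other value ('input', str)

str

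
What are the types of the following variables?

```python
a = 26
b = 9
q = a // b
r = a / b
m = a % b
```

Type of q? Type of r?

int // int returns int; int / int returns float

int, float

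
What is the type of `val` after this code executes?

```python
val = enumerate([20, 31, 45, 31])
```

enumerate() returns an enumerate iterator object

enumerate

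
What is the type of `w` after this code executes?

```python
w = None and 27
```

'and' returns first falsy value (None)

NoneType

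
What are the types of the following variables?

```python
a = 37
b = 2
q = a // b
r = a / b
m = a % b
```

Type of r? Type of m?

int / int returns float; int % int returns int

float, int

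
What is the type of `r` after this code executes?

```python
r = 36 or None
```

'or' returns first truthy value (36, int)

int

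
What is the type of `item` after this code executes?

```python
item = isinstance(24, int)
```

isinstance() returns bool

bool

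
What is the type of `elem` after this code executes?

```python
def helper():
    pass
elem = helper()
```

A function with no return statement returns None

NoneType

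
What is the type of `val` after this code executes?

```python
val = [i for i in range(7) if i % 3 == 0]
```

A list comprehension [...] produces a list

list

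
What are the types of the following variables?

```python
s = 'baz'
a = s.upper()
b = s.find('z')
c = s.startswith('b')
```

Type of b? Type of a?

str.find() returns int; str.upper() returns str

int, str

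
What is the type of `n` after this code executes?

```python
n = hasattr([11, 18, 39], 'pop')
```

hasattr() returns bool

bool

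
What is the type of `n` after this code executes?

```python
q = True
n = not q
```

'not' always returns bool

bool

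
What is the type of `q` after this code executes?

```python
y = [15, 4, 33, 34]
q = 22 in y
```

'in' operator returns bool

bool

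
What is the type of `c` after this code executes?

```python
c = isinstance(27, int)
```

isinstance() returns bool

bool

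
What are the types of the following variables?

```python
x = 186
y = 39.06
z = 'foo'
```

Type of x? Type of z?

x is int; z is str

int, str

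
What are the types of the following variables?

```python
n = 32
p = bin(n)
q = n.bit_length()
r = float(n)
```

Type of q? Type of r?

int.bit_length() returns int; float() returns float

int, float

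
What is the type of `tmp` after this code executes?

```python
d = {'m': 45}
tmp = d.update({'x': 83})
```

dict.update() returns None

NoneType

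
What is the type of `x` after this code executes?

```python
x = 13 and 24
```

'and' returns the last value when all truthy (24, which is int)

int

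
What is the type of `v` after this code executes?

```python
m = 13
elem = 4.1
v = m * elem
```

int * float returns float (13 * 4.1 = 53.3)

float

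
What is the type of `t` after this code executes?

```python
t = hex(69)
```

hex() returns str representation

str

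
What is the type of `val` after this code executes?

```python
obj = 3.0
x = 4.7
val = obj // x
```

float // float returns float (floor division preserves float type)

float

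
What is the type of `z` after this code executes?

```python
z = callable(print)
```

callable() returns bool

bool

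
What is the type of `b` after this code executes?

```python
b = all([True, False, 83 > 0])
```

all() returns bool

bool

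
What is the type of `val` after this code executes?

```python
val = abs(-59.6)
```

abs() of float returns float

float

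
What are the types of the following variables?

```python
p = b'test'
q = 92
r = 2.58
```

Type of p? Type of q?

p is bytes; q is int

bytes, int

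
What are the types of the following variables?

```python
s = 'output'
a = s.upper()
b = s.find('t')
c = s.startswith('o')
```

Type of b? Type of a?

str.find() returns int; str.upper() returns str

int, str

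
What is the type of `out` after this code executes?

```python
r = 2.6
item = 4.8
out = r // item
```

float // float returns float (floor division preserves float type)

float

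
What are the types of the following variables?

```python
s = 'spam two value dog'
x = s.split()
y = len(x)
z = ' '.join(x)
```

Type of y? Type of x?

len() returns int; str.split() returns list

int, list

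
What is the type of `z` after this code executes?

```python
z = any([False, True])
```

any() returns bool

bool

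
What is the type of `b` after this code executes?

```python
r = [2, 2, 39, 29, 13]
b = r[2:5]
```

Slicing a list always returns a list

list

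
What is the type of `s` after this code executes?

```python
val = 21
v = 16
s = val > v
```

Comparison operators return bool

bool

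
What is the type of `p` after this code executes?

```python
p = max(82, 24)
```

max() of ints returns int

int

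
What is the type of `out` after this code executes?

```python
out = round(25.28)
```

round() with no ndigits arg returns int

int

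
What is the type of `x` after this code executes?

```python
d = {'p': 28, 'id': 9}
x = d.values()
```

.values() returns a dict_values view object

dict_values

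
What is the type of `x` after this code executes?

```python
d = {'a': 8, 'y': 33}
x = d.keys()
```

.keys() returns a dict_keys view object

dict_keys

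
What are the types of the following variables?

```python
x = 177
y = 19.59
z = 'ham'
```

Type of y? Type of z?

y is float; z is str

float, str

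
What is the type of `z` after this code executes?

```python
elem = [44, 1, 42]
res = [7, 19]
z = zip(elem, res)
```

zip() returns a zip iterator object

zip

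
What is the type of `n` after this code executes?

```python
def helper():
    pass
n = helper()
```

A function with no return statement returns None

NoneType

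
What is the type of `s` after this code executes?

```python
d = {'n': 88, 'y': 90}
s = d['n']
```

Accessing dict[str, int] with key 'n' returns int value 88

int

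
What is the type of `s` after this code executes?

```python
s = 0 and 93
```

'and' returns the first falsy value (0, which is int)

int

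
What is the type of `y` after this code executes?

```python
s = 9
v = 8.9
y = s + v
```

int + float returns float (9 + 8.9 = 17.9)

float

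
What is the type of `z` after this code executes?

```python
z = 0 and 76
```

'and' returns the first falsy value (0, which is int)

int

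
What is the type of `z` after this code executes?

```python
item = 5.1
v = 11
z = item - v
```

float - int returns float (5.1 - 11 = -5.9)

float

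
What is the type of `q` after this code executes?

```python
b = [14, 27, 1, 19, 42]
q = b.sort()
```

list.sort() returns None (sorts in place)

NoneType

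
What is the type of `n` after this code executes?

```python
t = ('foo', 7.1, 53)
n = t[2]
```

Index 2 of tuple is 53 which is int

int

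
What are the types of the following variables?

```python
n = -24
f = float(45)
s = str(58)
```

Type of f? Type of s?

f is float; s is str

float, str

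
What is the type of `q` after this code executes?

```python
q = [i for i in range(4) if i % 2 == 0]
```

A list comprehension [...] produces a list

list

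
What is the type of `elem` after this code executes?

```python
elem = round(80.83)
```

round() with no ndigits arg returns int

int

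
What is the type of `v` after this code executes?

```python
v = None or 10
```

'or' with None returns the other value (10, int)

int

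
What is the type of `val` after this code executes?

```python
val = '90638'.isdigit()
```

str.isdigit() returns bool

bool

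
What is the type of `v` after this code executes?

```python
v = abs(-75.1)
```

abs() of float returns float

float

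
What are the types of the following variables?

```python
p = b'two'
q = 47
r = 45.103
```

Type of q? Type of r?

q is int; r is float

int, float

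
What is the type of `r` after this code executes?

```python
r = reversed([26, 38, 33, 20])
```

reversed() on a list returns a list_reverseiterator

list_reverseiterator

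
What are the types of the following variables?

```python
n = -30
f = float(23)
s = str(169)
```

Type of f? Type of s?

f is float; s is str

float, str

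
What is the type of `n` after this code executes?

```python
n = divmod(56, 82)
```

divmod() returns a tuple (quotient, remainder)

tuple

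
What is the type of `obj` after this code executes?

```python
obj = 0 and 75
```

'and' returns the first falsy value (0, which is int)

int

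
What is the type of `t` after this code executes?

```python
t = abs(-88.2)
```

abs() of float returns float

float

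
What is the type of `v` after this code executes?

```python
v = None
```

None has type NoneType

NoneType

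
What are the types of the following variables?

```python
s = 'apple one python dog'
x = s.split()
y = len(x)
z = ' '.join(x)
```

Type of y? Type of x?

len() returns int; str.split() returns list

int, list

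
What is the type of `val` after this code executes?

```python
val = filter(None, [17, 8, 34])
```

filter() returns a filter iterator object

filter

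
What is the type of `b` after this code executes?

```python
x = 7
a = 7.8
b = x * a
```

int * float returns float (7 * 7.8 = 54.6)

float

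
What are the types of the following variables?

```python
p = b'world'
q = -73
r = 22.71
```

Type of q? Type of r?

q is int; r is float

int, float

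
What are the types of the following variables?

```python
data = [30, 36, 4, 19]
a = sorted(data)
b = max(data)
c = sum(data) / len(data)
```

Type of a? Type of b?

sorted() returns list; max of ints returns int

list, int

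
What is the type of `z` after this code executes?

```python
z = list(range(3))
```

list(range(...)) returns list

list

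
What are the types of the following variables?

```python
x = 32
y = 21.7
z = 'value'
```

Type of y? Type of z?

y is float; z is str

float, str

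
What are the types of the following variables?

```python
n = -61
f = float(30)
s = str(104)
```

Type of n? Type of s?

n is int; s is str

int, str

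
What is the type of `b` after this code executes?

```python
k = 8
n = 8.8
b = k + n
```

int + float returns float (8 + 8.8 = 16.8)

float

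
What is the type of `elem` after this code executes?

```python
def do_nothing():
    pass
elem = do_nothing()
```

A function with no return statement returns None

NoneType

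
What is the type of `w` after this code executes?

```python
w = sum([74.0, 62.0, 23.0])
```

sum() of floats returns float

float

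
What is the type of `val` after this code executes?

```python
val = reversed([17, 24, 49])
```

reversed() on a list returns a list_reverseiterator

list_reverseiterator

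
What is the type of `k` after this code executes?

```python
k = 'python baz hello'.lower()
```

str.lower() returns str

str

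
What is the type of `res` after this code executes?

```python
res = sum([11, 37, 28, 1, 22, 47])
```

sum() of ints returns int

int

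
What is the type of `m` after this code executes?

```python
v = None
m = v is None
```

'is' comparison returns bool

bool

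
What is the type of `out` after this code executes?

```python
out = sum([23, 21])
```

sum() of ints returns int

int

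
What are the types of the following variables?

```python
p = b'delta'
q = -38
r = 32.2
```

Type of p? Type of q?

p is bytes; q is int

bytes, int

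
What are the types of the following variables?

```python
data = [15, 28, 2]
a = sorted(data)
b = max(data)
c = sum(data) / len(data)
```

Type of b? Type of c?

max of ints returns int; int / int returns float

int, float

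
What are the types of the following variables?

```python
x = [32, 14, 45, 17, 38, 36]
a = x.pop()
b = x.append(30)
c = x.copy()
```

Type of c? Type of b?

list.copy() returns list; list.append() returns None

list, NoneType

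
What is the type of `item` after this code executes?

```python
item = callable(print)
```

callable() returns bool

bool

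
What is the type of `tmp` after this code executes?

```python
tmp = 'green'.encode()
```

str.encode() returns bytes

bytes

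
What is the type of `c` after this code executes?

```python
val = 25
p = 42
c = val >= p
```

Comparison operators return bool

bool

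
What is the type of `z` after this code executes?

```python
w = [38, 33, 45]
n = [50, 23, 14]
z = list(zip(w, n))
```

list(zip(...)) returns a list of tuples

list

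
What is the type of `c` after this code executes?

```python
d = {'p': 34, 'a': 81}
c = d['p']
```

Accessing dict[str, int] with key 'p' returns int value 34

int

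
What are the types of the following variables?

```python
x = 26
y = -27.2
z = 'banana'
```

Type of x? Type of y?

x is int; y is float

int, float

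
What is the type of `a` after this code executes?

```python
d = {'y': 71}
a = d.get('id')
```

dict.get() returns None when key 'id' is not found and no default given

NoneType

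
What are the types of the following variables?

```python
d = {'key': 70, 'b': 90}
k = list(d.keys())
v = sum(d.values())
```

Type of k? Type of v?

list(...) returns list; sum of int values returns int

list, int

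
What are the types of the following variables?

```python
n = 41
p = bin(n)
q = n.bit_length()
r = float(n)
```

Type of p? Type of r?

bin() returns str; float() returns float

str, float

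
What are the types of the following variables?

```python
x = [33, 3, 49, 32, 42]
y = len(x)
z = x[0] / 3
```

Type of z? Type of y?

int / int returns float; len() returns int

float, int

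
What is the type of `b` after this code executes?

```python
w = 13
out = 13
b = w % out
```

int % int returns int (13 % 13 = 0)

int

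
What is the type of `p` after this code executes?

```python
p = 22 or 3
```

'or' returns the first truthy value (22, which is int)

int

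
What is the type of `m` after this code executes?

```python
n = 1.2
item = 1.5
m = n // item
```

float // float returns float (floor division preserves float type)

float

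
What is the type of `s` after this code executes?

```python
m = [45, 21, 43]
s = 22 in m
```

'in' operator returns bool

bool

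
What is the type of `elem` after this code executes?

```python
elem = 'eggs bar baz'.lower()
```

str.lower() returns str

str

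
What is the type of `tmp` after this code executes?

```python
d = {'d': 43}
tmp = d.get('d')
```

dict.get() returns the value (int) when key is found

int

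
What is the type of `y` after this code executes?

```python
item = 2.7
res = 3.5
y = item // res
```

float // float returns float (floor division preserves float type)

float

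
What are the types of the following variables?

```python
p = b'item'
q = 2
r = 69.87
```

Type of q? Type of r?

q is int; r is float

int, float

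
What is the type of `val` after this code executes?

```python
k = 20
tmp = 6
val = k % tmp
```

int % int returns int (20 % 6 = 2)

int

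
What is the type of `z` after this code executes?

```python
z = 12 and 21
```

'and' returns the last value when all truthy (21, which is int)

int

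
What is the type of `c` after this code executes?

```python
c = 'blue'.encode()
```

str.encode() returns bytes

bytes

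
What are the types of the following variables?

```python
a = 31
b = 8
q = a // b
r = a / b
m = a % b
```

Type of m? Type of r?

int % int returns int; int / int returns float

int, float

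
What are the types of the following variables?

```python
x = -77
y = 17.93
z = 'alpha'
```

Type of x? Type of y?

x is int; y is float

int, float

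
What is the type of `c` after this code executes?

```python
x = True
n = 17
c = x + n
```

bool + int returns int (True is 1, so 1 + 17 = 18)

int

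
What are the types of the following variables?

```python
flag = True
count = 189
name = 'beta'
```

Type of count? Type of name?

count is int; name is str

int, str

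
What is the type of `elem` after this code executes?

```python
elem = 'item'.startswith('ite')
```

str.startswith() returns bool

bool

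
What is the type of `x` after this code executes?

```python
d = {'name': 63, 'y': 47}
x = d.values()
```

.values() returns a dict_values view object

dict_values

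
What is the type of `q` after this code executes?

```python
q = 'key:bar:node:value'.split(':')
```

str.split() returns list

list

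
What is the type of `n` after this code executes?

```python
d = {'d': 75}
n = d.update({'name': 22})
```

dict.update() returns None

NoneType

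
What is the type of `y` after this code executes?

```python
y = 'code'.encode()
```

str.encode() returns bytes

bytes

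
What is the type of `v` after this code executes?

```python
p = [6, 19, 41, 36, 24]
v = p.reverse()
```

list.reverse() returns None

NoneType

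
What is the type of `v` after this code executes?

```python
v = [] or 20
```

'or' returns first truthy value (20, which is int)

int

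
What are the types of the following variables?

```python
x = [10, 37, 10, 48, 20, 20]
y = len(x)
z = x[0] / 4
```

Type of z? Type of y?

int / int returns float; len() returns int

float, int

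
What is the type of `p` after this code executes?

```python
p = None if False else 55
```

Ternary: condition is False, else branch (55) taken → int

int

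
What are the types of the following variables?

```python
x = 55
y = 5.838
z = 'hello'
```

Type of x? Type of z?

x is int; z is str

int, str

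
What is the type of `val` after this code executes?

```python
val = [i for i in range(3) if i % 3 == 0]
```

A list comprehension [...] produces a list

list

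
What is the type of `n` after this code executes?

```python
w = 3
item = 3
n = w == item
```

Equality comparison returns bool

bool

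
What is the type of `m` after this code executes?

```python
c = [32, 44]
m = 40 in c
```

'in' operator returns bool

bool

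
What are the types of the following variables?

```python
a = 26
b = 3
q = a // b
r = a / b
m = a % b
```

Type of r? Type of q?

int / int returns float; int // int returns int

float, int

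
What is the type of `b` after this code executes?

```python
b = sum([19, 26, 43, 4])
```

sum() of ints returns int

int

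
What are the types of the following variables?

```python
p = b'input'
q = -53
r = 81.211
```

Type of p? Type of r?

p is bytes; r is float

bytes, float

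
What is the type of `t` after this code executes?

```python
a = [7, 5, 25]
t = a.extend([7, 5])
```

list.extend() returns None

NoneType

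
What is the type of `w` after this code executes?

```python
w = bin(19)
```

bin() returns str representation

str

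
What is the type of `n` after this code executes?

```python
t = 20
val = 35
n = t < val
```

Comparison operators return bool

bool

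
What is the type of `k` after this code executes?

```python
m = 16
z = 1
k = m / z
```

int / int always returns float in Python 3 (16 / 1 = 16)

float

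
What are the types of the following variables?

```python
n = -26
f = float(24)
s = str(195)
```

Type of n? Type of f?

n is int; f is float

int, float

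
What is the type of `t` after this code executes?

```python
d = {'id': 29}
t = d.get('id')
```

dict.get() returns the value (int) when key is found

int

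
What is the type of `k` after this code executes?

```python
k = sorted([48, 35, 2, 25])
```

sorted() always returns list

list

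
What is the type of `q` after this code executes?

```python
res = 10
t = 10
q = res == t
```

Equality comparison returns bool

bool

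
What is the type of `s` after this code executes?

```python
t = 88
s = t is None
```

'is' comparison returns bool

bool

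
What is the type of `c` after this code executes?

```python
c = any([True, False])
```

any() returns bool

bool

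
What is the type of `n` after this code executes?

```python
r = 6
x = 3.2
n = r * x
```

int * float returns float (6 * 3.2 = 19.2)

float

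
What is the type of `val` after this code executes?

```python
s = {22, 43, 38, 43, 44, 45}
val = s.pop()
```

Popping from a set of ints returns int

int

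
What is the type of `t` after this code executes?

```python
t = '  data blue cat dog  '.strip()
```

str.strip() returns str

str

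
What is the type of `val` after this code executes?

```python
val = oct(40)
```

oct() returns str representation

str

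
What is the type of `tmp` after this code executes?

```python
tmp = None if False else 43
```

Ternary: condition is False, else branch (43) taken → int

int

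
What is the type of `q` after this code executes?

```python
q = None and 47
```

'and' returns first falsy value (None)

NoneType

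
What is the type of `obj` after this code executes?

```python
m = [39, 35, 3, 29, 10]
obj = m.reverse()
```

list.reverse() returns None

NoneType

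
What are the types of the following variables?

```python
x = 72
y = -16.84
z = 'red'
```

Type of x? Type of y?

x is int; y is float

int, float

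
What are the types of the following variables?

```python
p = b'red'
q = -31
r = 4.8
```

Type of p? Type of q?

p is bytes; q is int

bytes, int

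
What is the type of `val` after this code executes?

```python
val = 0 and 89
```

'and' returns the first falsy value (0, which is int)

int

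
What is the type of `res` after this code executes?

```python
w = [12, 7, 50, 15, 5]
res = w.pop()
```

list.pop() returns the popped element (int here)

int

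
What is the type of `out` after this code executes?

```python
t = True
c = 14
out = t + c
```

bool + int returns int (True is 1, so 1 + 14 = 15)

int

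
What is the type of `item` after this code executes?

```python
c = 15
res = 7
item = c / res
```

int / int always returns float in Python 3 (15 / 7 = 2.14286)

float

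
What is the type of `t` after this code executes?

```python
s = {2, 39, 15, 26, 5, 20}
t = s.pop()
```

Popping from a set of ints returns int

int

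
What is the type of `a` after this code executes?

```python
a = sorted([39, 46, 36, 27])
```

sorted() always returns list

list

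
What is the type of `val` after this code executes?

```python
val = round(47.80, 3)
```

round() with ndigits arg returns float

float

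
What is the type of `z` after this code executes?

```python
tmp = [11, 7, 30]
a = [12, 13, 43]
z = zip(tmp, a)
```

zip() returns a zip iterator object

zip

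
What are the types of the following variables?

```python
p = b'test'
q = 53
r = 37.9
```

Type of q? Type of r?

q is int; r is float

int, float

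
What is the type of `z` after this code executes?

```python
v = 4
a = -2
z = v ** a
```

int ** negative int returns float

float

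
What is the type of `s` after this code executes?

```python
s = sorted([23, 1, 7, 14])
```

sorted() always returns list

list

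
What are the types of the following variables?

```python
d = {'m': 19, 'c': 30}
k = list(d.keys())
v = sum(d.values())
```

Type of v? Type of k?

sum of int values returns int; list(...) returns list

int, list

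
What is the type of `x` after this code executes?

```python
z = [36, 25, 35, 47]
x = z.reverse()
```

list.reverse() returns None

NoneType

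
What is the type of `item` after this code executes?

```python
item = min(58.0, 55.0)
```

min() of floats returns float

float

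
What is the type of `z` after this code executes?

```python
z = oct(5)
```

oct() returns str representation

str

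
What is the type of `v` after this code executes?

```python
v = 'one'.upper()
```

str.upper() returns str

str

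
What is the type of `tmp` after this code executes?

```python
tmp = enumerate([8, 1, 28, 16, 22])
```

enumerate() returns an enumerate iterator object

enumerate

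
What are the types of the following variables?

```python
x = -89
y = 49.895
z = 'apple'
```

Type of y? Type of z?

y is float; z is str

float, str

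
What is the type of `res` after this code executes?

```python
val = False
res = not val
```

'not' always returns bool

bool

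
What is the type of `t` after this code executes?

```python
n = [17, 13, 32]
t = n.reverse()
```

list.reverse() returns None

NoneType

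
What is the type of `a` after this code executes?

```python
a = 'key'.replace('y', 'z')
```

str.replace() returns str

str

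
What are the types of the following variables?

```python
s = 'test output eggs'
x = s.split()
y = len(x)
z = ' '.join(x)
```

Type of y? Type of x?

len() returns int; str.split() returns list

int, list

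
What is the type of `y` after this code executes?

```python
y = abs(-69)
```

abs() of int returns int

int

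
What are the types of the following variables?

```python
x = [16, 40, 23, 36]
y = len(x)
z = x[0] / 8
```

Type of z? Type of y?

int / int returns float; len() returns int

float, int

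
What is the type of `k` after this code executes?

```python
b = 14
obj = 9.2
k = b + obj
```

int + float returns float (14 + 9.2 = 23.2)

float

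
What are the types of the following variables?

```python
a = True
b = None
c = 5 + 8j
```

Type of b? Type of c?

b is NoneType; c is complex

NoneType, complex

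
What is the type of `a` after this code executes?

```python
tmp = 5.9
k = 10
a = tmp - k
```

float - int returns float (5.9 - 10 = -4.1)

float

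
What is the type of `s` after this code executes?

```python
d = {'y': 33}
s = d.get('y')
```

dict.get() returns the value (int) when key is found

int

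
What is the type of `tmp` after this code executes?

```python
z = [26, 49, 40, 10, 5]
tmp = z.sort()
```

list.sort() returns None (sorts in place)

NoneType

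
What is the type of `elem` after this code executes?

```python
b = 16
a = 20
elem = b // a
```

int // int returns int (16 // 20 = 0)

int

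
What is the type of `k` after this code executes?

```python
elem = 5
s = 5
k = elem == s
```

Equality comparison returns bool

bool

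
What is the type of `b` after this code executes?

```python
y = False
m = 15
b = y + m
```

bool + int returns int (False is 0, so 0 + 15 = 15)

int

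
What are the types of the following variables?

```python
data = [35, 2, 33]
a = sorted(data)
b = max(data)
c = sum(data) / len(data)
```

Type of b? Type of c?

max of ints returns int; int / int returns float

int, float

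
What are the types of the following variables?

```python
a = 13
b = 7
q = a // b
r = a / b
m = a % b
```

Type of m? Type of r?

int % int returns int; int / int returns float

int, float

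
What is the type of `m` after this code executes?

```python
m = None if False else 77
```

Ternary: condition is False, else branch (77) taken → int

int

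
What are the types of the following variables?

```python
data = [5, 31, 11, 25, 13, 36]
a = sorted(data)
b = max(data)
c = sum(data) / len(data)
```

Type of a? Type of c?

sorted() returns list; int / int returns float

list, float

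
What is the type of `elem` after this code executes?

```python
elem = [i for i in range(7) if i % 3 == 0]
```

A list comprehension [...] produces a list

list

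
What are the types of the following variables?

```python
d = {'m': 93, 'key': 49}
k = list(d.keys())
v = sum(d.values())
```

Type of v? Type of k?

sum of int values returns int; list(...) returns list

int, list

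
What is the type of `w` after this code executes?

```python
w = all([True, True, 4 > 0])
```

all() returns bool

bool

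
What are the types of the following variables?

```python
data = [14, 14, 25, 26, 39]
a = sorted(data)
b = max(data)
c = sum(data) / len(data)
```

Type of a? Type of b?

sorted() returns list; max of ints returns int

list, int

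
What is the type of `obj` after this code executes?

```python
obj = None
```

None has type NoneType

NoneType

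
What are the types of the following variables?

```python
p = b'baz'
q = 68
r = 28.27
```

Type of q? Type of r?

q is int; r is float

int, float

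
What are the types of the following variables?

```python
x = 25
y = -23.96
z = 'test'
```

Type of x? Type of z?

x is int; z is str

int, str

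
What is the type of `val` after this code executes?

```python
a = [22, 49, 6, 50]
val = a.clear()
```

list.clear() returns None

NoneType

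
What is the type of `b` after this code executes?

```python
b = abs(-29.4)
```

abs() of float returns float

float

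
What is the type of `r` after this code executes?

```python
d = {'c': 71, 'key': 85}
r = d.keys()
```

.keys() returns a dict_keys view object

dict_keys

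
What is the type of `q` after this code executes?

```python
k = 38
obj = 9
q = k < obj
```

Comparison operators return bool

bool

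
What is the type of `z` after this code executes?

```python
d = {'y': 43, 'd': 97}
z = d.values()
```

.values() returns a dict_values view object

dict_values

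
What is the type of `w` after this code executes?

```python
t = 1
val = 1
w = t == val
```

Equality comparison returns bool

bool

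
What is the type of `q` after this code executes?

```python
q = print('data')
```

print() returns None

NoneType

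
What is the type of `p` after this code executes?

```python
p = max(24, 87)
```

max() of ints returns int

int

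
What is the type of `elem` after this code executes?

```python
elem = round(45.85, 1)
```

round() with ndigits arg returns float

float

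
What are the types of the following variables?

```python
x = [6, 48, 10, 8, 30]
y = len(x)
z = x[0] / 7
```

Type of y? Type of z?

len() returns int; int / int returns float

int, float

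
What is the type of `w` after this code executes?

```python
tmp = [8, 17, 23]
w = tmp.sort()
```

list.sort() returns None (sorts in place)

NoneType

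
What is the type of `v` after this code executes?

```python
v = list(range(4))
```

list(range(...)) returns list

list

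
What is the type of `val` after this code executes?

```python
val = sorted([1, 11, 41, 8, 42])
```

sorted() always returns list

list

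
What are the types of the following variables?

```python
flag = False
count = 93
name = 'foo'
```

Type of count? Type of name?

count is int; name is str

int, str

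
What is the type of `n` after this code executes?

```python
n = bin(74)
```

bin() returns str representation

str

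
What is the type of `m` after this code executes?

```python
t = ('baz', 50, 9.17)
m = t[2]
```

Index 2 of tuple is 9.17 which is float

float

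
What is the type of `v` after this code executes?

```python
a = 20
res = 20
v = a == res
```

Equality comparison returns bool

bool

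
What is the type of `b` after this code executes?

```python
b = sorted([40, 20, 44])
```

sorted() always returns list

list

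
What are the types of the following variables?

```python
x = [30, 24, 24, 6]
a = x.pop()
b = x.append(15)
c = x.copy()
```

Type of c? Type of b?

list.copy() returns list; list.append() returns None

list, NoneType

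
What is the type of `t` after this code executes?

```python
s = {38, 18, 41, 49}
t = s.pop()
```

Popping from a set of ints returns int

int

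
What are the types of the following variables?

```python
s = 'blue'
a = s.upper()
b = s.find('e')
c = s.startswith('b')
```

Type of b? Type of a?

str.find() returns int; str.upper() returns str

int, str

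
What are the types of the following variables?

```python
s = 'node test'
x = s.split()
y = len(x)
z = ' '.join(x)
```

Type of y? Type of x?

len() returns int; str.split() returns list

int, list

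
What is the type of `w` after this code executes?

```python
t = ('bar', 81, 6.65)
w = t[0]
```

Index 0 of tuple is 'bar' which is str

str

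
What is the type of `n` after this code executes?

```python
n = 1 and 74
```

'and' returns the last value when all truthy (74, which is int)

int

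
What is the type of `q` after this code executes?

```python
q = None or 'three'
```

'or' with None returns the other value ('three', str)

str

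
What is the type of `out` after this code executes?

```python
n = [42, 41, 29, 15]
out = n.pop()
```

list.pop() returns the popped element (int here)

int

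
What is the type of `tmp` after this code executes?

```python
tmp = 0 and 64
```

'and' returns the first falsy value (0, which is int)

int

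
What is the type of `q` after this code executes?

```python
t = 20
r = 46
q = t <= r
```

Comparison operators return bool

bool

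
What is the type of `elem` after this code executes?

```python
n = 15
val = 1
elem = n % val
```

int % int returns int (15 % 1 = 0)

int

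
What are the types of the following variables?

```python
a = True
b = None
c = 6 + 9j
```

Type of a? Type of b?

a is bool; b is NoneType

bool, NoneType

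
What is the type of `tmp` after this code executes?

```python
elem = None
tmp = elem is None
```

'is' comparison returns bool

bool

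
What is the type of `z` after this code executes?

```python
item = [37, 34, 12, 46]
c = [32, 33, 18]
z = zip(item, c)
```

zip() returns a zip iterator object

zip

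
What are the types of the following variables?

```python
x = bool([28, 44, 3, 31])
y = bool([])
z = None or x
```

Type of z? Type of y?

None or <bool> returns the bool; bool() returns bool

bool, bool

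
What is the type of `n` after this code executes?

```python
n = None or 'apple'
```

'or' with None returns the other value ('apple', str)

str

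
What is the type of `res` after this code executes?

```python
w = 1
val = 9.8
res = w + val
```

int + float returns float (1 + 9.8 = 10.8)

float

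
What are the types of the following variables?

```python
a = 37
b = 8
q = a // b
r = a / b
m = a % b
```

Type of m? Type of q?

int % int returns int; int // int returns int

int, int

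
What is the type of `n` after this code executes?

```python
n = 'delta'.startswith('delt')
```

str.startswith() returns bool

bool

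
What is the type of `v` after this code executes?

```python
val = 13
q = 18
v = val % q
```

int % int returns int (13 % 18 = 13)

int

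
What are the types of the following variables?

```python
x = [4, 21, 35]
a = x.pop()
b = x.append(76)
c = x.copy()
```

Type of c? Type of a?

list.copy() returns list; list.pop() returns the element (int)

list, int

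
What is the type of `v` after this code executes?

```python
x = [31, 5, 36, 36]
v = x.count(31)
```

list.count() returns int

int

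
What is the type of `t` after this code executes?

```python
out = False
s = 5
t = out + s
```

bool + int returns int (False is 0, so 0 + 5 = 5)

int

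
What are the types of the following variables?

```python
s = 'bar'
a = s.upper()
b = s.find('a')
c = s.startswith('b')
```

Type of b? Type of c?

str.find() returns int; str.startswith() returns bool

int, bool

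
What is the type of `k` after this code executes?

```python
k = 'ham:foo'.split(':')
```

str.split() returns list

list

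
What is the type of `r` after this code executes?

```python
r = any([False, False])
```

any() returns bool

bool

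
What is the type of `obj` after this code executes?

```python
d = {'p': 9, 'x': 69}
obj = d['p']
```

Accessing dict[str, int] with key 'p' returns int value 9

int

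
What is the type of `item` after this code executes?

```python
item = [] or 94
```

'or' returns first truthy value (94, which is int)

int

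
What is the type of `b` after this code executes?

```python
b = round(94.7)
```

round() with no ndigits arg returns int

int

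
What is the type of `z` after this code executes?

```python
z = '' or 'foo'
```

'or' returns first truthy value ('foo', which is str)

str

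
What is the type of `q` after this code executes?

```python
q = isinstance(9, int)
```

isinstance() returns bool

bool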